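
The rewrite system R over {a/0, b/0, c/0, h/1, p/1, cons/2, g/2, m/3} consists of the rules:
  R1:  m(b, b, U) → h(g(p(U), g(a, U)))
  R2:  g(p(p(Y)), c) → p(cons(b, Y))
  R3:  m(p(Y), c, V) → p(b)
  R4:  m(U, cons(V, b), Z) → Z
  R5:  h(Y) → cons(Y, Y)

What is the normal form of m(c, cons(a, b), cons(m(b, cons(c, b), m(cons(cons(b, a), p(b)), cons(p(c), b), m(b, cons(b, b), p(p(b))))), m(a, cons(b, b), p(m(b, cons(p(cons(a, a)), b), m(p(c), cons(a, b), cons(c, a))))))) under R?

1. m(c, cons(a, b), cons(m(b, cons(c, b), m(cons(cons(b, a), p(b)), cons(p(c), b), m(b, cons(b, b), p(p(b))))), m(a, cons(b, b), p(m(b, cons(p(cons(a, a)), b), m(p(c), cons(a, b), cons(c, a)))))))  →  cons(m(b, cons(c, b), m(cons(cons(b, a), p(b)), cons(p(c), b), m(b, cons(b, b), p(p(b))))), m(a, cons(b, b), p(m(b, cons(p(cons(a, a)), b), m(p(c), cons(a, b), cons(c, a))))))   [R4 at ε]
2. cons(m(b, cons(c, b), m(cons(cons(b, a), p(b)), cons(p(c), b), m(b, cons(b, b), p(p(b))))), m(a, cons(b, b), p(m(b, cons(p(cons(a, a)), b), m(p(c), cons(a, b), cons(c, a))))))  →  cons(m(cons(cons(b, a), p(b)), cons(p(c), b), m(b, cons(b, b), p(p(b)))), m(a, cons(b, b), p(m(b, cons(p(cons(a, a)), b), m(p(c), cons(a, b), cons(c, a))))))   [R4 at 1]
3. cons(m(cons(cons(b, a), p(b)), cons(p(c), b), m(b, cons(b, b), p(p(b)))), m(a, cons(b, b), p(m(b, cons(p(cons(a, a)), b), m(p(c), cons(a, b), cons(c, a))))))  →  cons(m(b, cons(b, b), p(p(b))), m(a, cons(b, b), p(m(b, cons(p(cons(a, a)), b), m(p(c), cons(a, b), cons(c, a))))))   [R4 at 1]
4. cons(m(b, cons(b, b), p(p(b))), m(a, cons(b, b), p(m(b, cons(p(cons(a, a)), b), m(p(c), cons(a, b), cons(c, a))))))  →  cons(p(p(b)), m(a, cons(b, b), p(m(b, cons(p(cons(a, a)), b), m(p(c), cons(a, b), cons(c, a))))))   [R4 at 1]
5. cons(p(p(b)), m(a, cons(b, b), p(m(b, cons(p(cons(a, a)), b), m(p(c), cons(a, b), cons(c, a))))))  →  cons(p(p(b)), p(m(b, cons(p(cons(a, a)), b), m(p(c), cons(a, b), cons(c, a)))))   [R4 at 2]
6. cons(p(p(b)), p(m(b, cons(p(cons(a, a)), b), m(p(c), cons(a, b), cons(c, a)))))  →  cons(p(p(b)), p(m(p(c), cons(a, b), cons(c, a))))   [R4 at 2.1]
7. cons(p(p(b)), p(m(p(c), cons(a, b), cons(c, a))))  →  cons(p(p(b)), p(cons(c, a)))   [R4 at 2.1]

cons(p(p(b)), p(cons(c, a)))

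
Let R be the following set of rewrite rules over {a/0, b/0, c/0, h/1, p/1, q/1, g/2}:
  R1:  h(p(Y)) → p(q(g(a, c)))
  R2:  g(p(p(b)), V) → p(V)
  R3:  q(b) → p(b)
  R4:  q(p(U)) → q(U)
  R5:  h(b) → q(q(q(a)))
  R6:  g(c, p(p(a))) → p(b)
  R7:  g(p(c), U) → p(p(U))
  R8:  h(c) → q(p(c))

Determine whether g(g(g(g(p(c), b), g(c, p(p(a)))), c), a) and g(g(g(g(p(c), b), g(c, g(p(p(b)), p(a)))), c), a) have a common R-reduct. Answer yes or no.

Reduce t₁ = g(g(g(g(p(c), b), g(c, p(p(a)))), c), a):
1. g(g(g(g(p(c), b), g(c, p(p(a)))), c), a)  →  g(g(g(p(p(b)), g(c, p(p(a)))), c), a)   [R7 at 1.1.1]
2. g(g(g(p(p(b)), g(c, p(p(a)))), c), a)  →  g(g(p(g(c, p(p(a)))), c), a)   [R2 at 1.1]
3. g(g(p(g(c, p(p(a)))), c), a)  →  g(g(p(p(b)), c), a)   [R6 at 1.1.1]
4. g(g(p(p(b)), c), a)  →  g(p(c), a)   [R2 at 1]
5. g(p(c), a)  →  p(p(a))   [R7 at ε]

Reduce t₂ = g(g(g(g(p(c), b), g(c, g(p(p(b)), p(a)))), c), a):
1. g(g(g(g(p(c), b), g(c, g(p(p(b)), p(a)))), c), a)  →  g(g(g(p(p(b)), g(c, g(p(p(b)), p(a)))), c), a)   [R7 at 1.1.1]
2. g(g(g(p(p(b)), g(c, g(p(p(b)), p(a)))), c), a)  →  g(g(p(g(c, g(p(p(b)), p(a)))), c), a)   [R2 at 1.1]
3. g(g(p(g(c, g(p(p(b)), p(a)))), c), a)  →  g(g(p(g(c, p(p(a)))), c), a)   [R2 at 1.1.1.2]
4. g(g(p(g(c, p(p(a)))), c), a)  →  g(g(p(p(b)), c), a)   [R6 at 1.1.1]
5. g(g(p(p(b)), c), a)  →  g(p(c), a)   [R2 at 1]
6. g(p(c), a)  →  p(p(a))   [R7 at ε]

yes — NF(t₁) = p(p(a)), NF(t₂) = p(p(a))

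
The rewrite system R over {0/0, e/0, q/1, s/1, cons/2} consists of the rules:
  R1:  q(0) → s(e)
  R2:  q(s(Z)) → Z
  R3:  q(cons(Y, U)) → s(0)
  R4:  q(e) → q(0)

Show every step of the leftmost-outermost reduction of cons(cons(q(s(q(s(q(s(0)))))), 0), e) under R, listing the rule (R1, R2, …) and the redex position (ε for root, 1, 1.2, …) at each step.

1. cons(cons(q(s(q(s(q(s(0)))))), 0), e)  →  cons(cons(q(s(q(s(0)))), 0), e)   [R2 at 1.1]
2. cons(cons(q(s(q(s(0)))), 0), e)  →  cons(cons(q(s(0)), 0), e)   [R2 at 1.1]
3. cons(cons(q(s(0)), 0), e)  →  cons(cons(0, 0), e)   [R2 at 1.1]

cons(cons(0, 0), e)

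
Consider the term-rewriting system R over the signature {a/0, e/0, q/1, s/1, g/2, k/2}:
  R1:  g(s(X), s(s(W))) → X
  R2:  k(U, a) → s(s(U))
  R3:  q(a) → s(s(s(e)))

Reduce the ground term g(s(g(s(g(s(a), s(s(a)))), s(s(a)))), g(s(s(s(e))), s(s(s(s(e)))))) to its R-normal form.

1. g(s(g(s(g(s(a), s(s(a)))), s(s(a)))), g(s(s(s(e))), s(s(s(s(e))))))  →  g(s(g(s(a), s(s(a)))), g(s(s(s(e))), s(s(s(s(e))))))   [R1 at 1.1]
2. g(s(g(s(a), s(s(a)))), g(s(s(s(e))), s(s(s(s(e))))))  →  g(s(a), g(s(s(s(e))), s(s(s(s(e))))))   [R1 at 1.1]
3. g(s(a), g(s(s(s(e))), s(s(s(s(e))))))  →  g(s(a), s(s(e)))   [R1 at 2]
4. g(s(a), s(s(e)))  →  a   [R1 at ε]

a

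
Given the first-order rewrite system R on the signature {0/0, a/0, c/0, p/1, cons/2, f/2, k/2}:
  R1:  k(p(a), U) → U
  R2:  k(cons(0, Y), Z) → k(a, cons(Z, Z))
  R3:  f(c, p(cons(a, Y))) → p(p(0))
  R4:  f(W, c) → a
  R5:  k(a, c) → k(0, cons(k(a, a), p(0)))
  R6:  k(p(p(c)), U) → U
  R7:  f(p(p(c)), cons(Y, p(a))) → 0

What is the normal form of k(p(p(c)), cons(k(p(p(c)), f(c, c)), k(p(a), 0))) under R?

1. k(p(p(c)), cons(k(p(p(c)), f(c, c)), k(p(a), 0)))  →  cons(k(p(p(c)), f(c, c)), k(p(a), 0))   [R6 at ε]
2. cons(k(p(p(c)), f(c, c)), k(p(a), 0))  →  cons(f(c, c), k(p(a), 0))   [R6 at 1]
3. cons(f(c, c), k(p(a), 0))  →  cons(a, k(p(a), 0))   [R4 at 1]
4. cons(a, k(p(a), 0))  →  cons(a, 0)   [R1 at 2]

cons(a, 0)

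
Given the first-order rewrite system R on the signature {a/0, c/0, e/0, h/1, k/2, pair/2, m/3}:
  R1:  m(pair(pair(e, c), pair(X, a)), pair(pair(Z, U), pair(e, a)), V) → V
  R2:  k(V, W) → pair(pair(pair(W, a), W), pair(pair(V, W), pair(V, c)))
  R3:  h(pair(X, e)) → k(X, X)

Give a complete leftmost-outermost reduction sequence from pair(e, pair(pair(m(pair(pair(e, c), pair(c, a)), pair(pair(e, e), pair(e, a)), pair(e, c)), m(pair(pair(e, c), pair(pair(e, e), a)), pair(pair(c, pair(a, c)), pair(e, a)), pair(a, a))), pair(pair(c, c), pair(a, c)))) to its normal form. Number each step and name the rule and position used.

pair(e, pair(pair(pair(e, c), pair(a, a)), pair(pair(c, c), pair(a, c))))

1. pair(e, pair(pair(m(pair(pair(e, c), pair(c, a)), pair(pair(e, e), pair(e, a)), pair(e, c)), m(pair(pair(e, c), pair(pair(e, e), a)), pair(pair(c, pair(a, c)), pair(e, a)), pair(a, a))), pair(pair(c, c), pair(a, c))))  →  pair(e, pair(pair(pair(e, c), m(pair(pair(e, c), pair(pair(e, e), a)), pair(pair(c, pair(a, c)), pair(e, a)), pair(a, a))), pair(pair(c, c), pair(a, c))))   [R1 at 2.1.1]
2. pair(e, pair(pair(pair(e, c), m(pair(pair(e, c), pair(pair(e, e), a)), pair(pair(c, pair(a, c)), pair(e, a)), pair(a, a))), pair(pair(c, c), pair(a, c))))  →  pair(e, pair(pair(pair(e, c), pair(a, a)), pair(pair(c, c), pair(a, c))))   [R1 at 2.1.2]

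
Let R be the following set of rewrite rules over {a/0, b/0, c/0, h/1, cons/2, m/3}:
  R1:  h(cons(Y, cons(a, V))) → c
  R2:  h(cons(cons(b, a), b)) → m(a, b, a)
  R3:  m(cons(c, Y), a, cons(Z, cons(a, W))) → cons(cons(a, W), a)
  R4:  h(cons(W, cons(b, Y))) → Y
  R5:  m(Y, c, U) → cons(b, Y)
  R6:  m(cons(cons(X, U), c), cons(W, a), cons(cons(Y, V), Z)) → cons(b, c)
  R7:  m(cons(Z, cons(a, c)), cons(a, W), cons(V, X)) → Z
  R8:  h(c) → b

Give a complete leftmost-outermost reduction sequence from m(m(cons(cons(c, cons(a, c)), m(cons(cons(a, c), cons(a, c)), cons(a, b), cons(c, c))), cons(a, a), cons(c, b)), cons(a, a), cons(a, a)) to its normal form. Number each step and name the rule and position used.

c

1. m(m(cons(cons(c, cons(a, c)), m(cons(cons(a, c), cons(a, c)), cons(a, b), cons(c, c))), cons(a, a), cons(c, b)), cons(a, a), cons(a, a))  →  m(m(cons(cons(c, cons(a, c)), cons(a, c)), cons(a, a), cons(c, b)), cons(a, a), cons(a, a))   [R7 at 1.1.2]
2. m(m(cons(cons(c, cons(a, c)), cons(a, c)), cons(a, a), cons(c, b)), cons(a, a), cons(a, a))  →  m(cons(c, cons(a, c)), cons(a, a), cons(a, a))   [R7 at 1]
3. m(cons(c, cons(a, c)), cons(a, a), cons(a, a))  →  c   [R7 at ε]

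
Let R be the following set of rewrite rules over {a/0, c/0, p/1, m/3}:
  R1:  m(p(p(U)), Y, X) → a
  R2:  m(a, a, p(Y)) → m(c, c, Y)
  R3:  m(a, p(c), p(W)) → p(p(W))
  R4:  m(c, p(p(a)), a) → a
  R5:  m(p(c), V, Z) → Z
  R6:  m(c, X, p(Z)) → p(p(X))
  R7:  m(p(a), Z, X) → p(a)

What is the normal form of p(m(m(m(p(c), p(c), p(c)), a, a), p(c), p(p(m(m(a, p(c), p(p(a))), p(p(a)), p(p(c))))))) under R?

p(p(p(p(a))))

1. p(m(m(m(p(c), p(c), p(c)), a, a), p(c), p(p(m(m(a, p(c), p(p(a))), p(p(a)), p(p(c)))))))  →  p(m(m(p(c), a, a), p(c), p(p(m(m(a, p(c), p(p(a))), p(p(a)), p(p(c)))))))   [R5 at 1.1.1]
2. p(m(m(p(c), a, a), p(c), p(p(m(m(a, p(c), p(p(a))), p(p(a)), p(p(c)))))))  →  p(m(a, p(c), p(p(m(m(a, p(c), p(p(a))), p(p(a)), p(p(c)))))))   [R5 at 1.1]
3. p(m(a, p(c), p(p(m(m(a, p(c), p(p(a))), p(p(a)), p(p(c)))))))  →  p(p(p(p(m(m(a, p(c), p(p(a))), p(p(a)), p(p(c)))))))   [R3 at 1]
4. p(p(p(p(m(m(a, p(c), p(p(a))), p(p(a)), p(p(c)))))))  →  p(p(p(p(m(p(p(p(a))), p(p(a)), p(p(c)))))))   [R3 at 1.1.1.1.1]
5. p(p(p(p(m(p(p(p(a))), p(p(a)), p(p(c)))))))  →  p(p(p(p(a))))   [R1 at 1.1.1.1]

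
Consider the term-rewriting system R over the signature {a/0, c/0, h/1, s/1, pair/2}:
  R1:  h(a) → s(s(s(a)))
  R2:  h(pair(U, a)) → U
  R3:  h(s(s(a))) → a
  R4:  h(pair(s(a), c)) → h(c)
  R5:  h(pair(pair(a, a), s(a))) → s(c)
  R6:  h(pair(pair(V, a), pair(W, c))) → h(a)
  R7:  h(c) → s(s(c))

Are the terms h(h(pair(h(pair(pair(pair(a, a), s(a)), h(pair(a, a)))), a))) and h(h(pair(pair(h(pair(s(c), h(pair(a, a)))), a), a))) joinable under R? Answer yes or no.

yes — NF(t₁) = s(c), NF(t₂) = s(c)

Reduce t₁ = h(h(pair(h(pair(pair(pair(a, a), s(a)), h(pair(a, a)))), a))):
1. h(h(pair(h(pair(pair(pair(a, a), s(a)), h(pair(a, a)))), a)))  →  h(h(pair(pair(pair(a, a), s(a)), h(pair(a, a)))))   [R2 at 1]
2. h(h(pair(pair(pair(a, a), s(a)), h(pair(a, a)))))  →  h(h(pair(pair(pair(a, a), s(a)), a)))   [R2 at 1.1.2]
3. h(h(pair(pair(pair(a, a), s(a)), a)))  →  h(pair(pair(a, a), s(a)))   [R2 at 1]
4. h(pair(pair(a, a), s(a)))  →  s(c)   [R5 at ε]

Reduce t₂ = h(h(pair(pair(h(pair(s(c), h(pair(a, a)))), a), a))):
1. h(h(pair(pair(h(pair(s(c), h(pair(a, a)))), a), a)))  →  h(pair(h(pair(s(c), h(pair(a, a)))), a))   [R2 at 1]
2. h(pair(h(pair(s(c), h(pair(a, a)))), a))  →  h(pair(s(c), h(pair(a, a))))   [R2 at ε]
3. h(pair(s(c), h(pair(a, a))))  →  h(pair(s(c), a))   [R2 at 1.2]
4. h(pair(s(c), a))  →  s(c)   [R2 at ε]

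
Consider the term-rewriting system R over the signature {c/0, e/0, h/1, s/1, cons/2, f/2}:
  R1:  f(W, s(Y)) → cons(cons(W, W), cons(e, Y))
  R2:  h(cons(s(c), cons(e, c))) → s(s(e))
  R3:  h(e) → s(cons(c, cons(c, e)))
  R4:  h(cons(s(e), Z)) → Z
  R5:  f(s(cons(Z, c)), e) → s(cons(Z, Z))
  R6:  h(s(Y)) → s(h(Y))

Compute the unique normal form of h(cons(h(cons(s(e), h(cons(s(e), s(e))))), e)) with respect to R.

1. h(cons(h(cons(s(e), h(cons(s(e), s(e))))), e))  →  h(cons(h(cons(s(e), s(e))), e))   [R4 at 1.1]
2. h(cons(h(cons(s(e), s(e))), e))  →  h(cons(s(e), e))   [R4 at 1.1]
3. h(cons(s(e), e))  →  e   [R4 at ε]

e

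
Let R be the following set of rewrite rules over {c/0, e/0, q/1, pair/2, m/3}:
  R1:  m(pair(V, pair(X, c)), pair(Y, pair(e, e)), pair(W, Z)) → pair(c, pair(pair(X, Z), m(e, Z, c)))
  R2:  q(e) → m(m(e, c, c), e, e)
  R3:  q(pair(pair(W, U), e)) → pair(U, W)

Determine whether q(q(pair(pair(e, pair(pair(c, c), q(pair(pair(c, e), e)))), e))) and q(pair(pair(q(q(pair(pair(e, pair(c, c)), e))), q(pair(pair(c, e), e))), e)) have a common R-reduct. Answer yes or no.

yes — NF(t₁) = pair(pair(e, c), pair(c, c)), NF(t₂) = pair(pair(e, c), pair(c, c))

Reduce t₁ = q(q(pair(pair(e, pair(pair(c, c), q(pair(pair(c, e), e)))), e))):
1. q(q(pair(pair(e, pair(pair(c, c), q(pair(pair(c, e), e)))), e)))  →  q(pair(pair(pair(c, c), q(pair(pair(c, e), e))), e))   [R3 at 1]
2. q(pair(pair(pair(c, c), q(pair(pair(c, e), e))), e))  →  pair(q(pair(pair(c, e), e)), pair(c, c))   [R3 at ε]
3. pair(q(pair(pair(c, e), e)), pair(c, c))  →  pair(pair(e, c), pair(c, c))   [R3 at 1]

Reduce t₂ = q(pair(pair(q(q(pair(pair(e, pair(c, c)), e))), q(pair(pair(c, e), e))), e)):
1. q(pair(pair(q(q(pair(pair(e, pair(c, c)), e))), q(pair(pair(c, e), e))), e))  →  pair(q(pair(pair(c, e), e)), q(q(pair(pair(e, pair(c, c)), e))))   [R3 at ε]
2. pair(q(pair(pair(c, e), e)), q(q(pair(pair(e, pair(c, c)), e))))  →  pair(pair(e, c), q(q(pair(pair(e, pair(c, c)), e))))   [R3 at 1]
3. pair(pair(e, c), q(q(pair(pair(e, pair(c, c)), e))))  →  pair(pair(e, c), q(pair(pair(c, c), e)))   [R3 at 2.1]
4. pair(pair(e, c), q(pair(pair(c, c), e)))  →  pair(pair(e, c), pair(c, c))   [R3 at 2]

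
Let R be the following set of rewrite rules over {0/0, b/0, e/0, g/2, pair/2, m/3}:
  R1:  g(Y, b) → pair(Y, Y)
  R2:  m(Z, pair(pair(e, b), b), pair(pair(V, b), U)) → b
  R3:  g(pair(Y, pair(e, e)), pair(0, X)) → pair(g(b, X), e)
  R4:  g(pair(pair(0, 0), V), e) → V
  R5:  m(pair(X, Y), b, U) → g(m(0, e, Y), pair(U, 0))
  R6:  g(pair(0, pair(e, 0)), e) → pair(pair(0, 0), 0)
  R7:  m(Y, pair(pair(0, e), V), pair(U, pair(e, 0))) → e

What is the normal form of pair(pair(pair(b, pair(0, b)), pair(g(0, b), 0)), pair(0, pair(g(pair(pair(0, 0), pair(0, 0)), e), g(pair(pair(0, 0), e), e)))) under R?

1. pair(pair(pair(b, pair(0, b)), pair(g(0, b), 0)), pair(0, pair(g(pair(pair(0, 0), pair(0, 0)), e), g(pair(pair(0, 0), e), e))))  →  pair(pair(pair(b, pair(0, b)), pair(pair(0, 0), 0)), pair(0, pair(g(pair(pair(0, 0), pair(0, 0)), e), g(pair(pair(0, 0), e), e))))   [R1 at 1.2.1]
2. pair(pair(pair(b, pair(0, b)), pair(pair(0, 0), 0)), pair(0, pair(g(pair(pair(0, 0), pair(0, 0)), e), g(pair(pair(0, 0), e), e))))  →  pair(pair(pair(b, pair(0, b)), pair(pair(0, 0), 0)), pair(0, pair(pair(0, 0), g(pair(pair(0, 0), e), e))))   [R4 at 2.2.1]
3. pair(pair(pair(b, pair(0, b)), pair(pair(0, 0), 0)), pair(0, pair(pair(0, 0), g(pair(pair(0, 0), e), e))))  →  pair(pair(pair(b, pair(0, b)), pair(pair(0, 0), 0)), pair(0, pair(pair(0, 0), e)))   [R4 at 2.2.2]

pair(pair(pair(b, pair(0, b)), pair(pair(0, 0), 0)), pair(0, pair(pair(0, 0), e)))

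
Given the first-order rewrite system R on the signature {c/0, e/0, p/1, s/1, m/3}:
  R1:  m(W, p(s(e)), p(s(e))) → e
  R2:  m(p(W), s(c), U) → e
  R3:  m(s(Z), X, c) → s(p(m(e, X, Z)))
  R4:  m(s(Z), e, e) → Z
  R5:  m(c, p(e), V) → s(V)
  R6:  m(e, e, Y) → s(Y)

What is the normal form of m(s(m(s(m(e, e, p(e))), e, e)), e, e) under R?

s(p(e))

1. m(s(m(s(m(e, e, p(e))), e, e)), e, e)  →  m(s(m(e, e, p(e))), e, e)   [R4 at ε]
2. m(s(m(e, e, p(e))), e, e)  →  m(e, e, p(e))   [R4 at ε]
3. m(e, e, p(e))  →  s(p(e))   [R6 at ε]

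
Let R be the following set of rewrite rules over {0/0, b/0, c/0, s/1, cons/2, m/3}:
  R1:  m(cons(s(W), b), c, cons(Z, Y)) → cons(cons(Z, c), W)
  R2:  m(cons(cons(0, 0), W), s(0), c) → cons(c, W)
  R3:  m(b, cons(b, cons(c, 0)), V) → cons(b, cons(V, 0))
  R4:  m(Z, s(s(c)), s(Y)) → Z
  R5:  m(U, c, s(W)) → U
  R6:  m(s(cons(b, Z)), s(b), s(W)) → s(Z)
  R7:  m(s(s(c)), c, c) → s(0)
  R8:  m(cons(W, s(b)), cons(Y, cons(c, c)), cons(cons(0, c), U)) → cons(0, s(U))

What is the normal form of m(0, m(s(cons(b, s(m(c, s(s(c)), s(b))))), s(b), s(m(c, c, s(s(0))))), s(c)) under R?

1. m(0, m(s(cons(b, s(m(c, s(s(c)), s(b))))), s(b), s(m(c, c, s(s(0))))), s(c))  →  m(0, s(s(m(c, s(s(c)), s(b)))), s(c))   [R6 at 2]
2. m(0, s(s(m(c, s(s(c)), s(b)))), s(c))  →  m(0, s(s(c)), s(c))   [R4 at 2.1.1]
3. m(0, s(s(c)), s(c))  →  0   [R4 at ε]

0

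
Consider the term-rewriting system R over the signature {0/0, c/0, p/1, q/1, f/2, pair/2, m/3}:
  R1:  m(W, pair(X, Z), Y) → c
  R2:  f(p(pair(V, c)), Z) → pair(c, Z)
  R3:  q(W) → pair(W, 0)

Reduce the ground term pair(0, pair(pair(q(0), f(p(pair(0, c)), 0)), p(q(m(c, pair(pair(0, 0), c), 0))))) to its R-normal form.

1. pair(0, pair(pair(q(0), f(p(pair(0, c)), 0)), p(q(m(c, pair(pair(0, 0), c), 0)))))  →  pair(0, pair(pair(pair(0, 0), f(p(pair(0, c)), 0)), p(q(m(c, pair(pair(0, 0), c), 0)))))   [R3 at 2.1.1]
2. pair(0, pair(pair(pair(0, 0), f(p(pair(0, c)), 0)), p(q(m(c, pair(pair(0, 0), c), 0)))))  →  pair(0, pair(pair(pair(0, 0), pair(c, 0)), p(q(m(c, pair(pair(0, 0), c), 0)))))   [R2 at 2.1.2]
3. pair(0, pair(pair(pair(0, 0), pair(c, 0)), p(q(m(c, pair(pair(0, 0), c), 0)))))  →  pair(0, pair(pair(pair(0, 0), pair(c, 0)), p(pair(m(c, pair(pair(0, 0), c), 0), 0))))   [R3 at 2.2.1]
4. pair(0, pair(pair(pair(0, 0), pair(c, 0)), p(pair(m(c, pair(pair(0, 0), c), 0), 0))))  →  pair(0, pair(pair(pair(0, 0), pair(c, 0)), p(pair(c, 0))))   [R1 at 2.2.1.1]

pair(0, pair(pair(pair(0, 0), pair(c, 0)), p(pair(c, 0))))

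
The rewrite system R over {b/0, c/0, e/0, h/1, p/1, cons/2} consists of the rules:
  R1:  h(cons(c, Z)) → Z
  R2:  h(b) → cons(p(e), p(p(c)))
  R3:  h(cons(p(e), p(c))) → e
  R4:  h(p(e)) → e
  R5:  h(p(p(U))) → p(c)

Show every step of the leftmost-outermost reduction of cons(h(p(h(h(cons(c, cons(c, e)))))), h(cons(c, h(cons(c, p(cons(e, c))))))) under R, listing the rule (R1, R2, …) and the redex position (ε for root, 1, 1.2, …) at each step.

cons(e, p(cons(e, c)))

1. cons(h(p(h(h(cons(c, cons(c, e)))))), h(cons(c, h(cons(c, p(cons(e, c)))))))  →  cons(h(p(h(cons(c, e)))), h(cons(c, h(cons(c, p(cons(e, c)))))))   [R1 at 1.1.1.1]
2. cons(h(p(h(cons(c, e)))), h(cons(c, h(cons(c, p(cons(e, c)))))))  →  cons(h(p(e)), h(cons(c, h(cons(c, p(cons(e, c)))))))   [R1 at 1.1.1]
3. cons(h(p(e)), h(cons(c, h(cons(c, p(cons(e, c)))))))  →  cons(e, h(cons(c, h(cons(c, p(cons(e, c)))))))   [R4 at 1]
4. cons(e, h(cons(c, h(cons(c, p(cons(e, c)))))))  →  cons(e, h(cons(c, p(cons(e, c)))))   [R1 at 2]
5. cons(e, h(cons(c, p(cons(e, c)))))  →  cons(e, p(cons(e, c)))   [R1 at 2]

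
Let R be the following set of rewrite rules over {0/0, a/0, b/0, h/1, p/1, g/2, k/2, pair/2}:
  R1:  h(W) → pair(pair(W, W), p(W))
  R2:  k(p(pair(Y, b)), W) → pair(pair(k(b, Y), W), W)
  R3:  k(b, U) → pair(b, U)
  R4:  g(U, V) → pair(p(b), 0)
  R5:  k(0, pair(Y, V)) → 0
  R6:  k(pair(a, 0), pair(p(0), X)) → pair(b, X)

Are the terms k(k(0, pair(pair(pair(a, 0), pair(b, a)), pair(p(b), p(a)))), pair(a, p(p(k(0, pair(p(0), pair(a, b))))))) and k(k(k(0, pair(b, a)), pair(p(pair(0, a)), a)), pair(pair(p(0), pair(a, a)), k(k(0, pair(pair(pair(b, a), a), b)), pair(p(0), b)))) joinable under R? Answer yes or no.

yes — NF(t₁) = 0, NF(t₂) = 0

Reduce t₁ = k(k(0, pair(pair(pair(a, 0), pair(b, a)), pair(p(b), p(a)))), pair(a, p(p(k(0, pair(p(0), pair(a, b))))))):
1. k(k(0, pair(pair(pair(a, 0), pair(b, a)), pair(p(b), p(a)))), pair(a, p(p(k(0, pair(p(0), pair(a, b)))))))  →  k(0, pair(a, p(p(k(0, pair(p(0), pair(a, b)))))))   [R5 at 1]
2. k(0, pair(a, p(p(k(0, pair(p(0), pair(a, b)))))))  →  0   [R5 at ε]

Reduce t₂ = k(k(k(0, pair(b, a)), pair(p(pair(0, a)), a)), pair(pair(p(0), pair(a, a)), k(k(0, pair(pair(pair(b, a), a), b)), pair(p(0), b)))):
1. k(k(k(0, pair(b, a)), pair(p(pair(0, a)), a)), pair(pair(p(0), pair(a, a)), k(k(0, pair(pair(pair(b, a), a), b)), pair(p(0), b))))  →  k(k(0, pair(p(pair(0, a)), a)), pair(pair(p(0), pair(a, a)), k(k(0, pair(pair(pair(b, a), a), b)), pair(p(0), b))))   [R5 at 1.1]
2. k(k(0, pair(p(pair(0, a)), a)), pair(pair(p(0), pair(a, a)), k(k(0, pair(pair(pair(b, a), a), b)), pair(p(0), b))))  →  k(0, pair(pair(p(0), pair(a, a)), k(k(0, pair(pair(pair(b, a), a), b)), pair(p(0), b))))   [R5 at 1]
3. k(0, pair(pair(p(0), pair(a, a)), k(k(0, pair(pair(pair(b, a), a), b)), pair(p(0), b))))  →  0   [R5 at ε]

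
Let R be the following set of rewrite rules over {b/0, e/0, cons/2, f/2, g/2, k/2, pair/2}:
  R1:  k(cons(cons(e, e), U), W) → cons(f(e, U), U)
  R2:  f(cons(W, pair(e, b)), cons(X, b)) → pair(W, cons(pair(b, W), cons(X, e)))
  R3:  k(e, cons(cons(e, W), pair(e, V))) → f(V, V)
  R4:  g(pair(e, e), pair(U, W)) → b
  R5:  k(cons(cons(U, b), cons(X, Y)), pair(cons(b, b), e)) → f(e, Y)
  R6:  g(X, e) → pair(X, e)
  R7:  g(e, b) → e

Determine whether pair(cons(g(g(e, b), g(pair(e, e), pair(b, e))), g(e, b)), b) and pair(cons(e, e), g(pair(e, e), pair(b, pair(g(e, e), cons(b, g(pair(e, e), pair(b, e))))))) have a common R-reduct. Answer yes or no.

yes — NF(t₁) = pair(cons(e, e), b), NF(t₂) = pair(cons(e, e), b)

Reduce t₁ = pair(cons(g(g(e, b), g(pair(e, e), pair(b, e))), g(e, b)), b):
1. pair(cons(g(g(e, b), g(pair(e, e), pair(b, e))), g(e, b)), b)  →  pair(cons(g(e, g(pair(e, e), pair(b, e))), g(e, b)), b)   [R7 at 1.1.1]
2. pair(cons(g(e, g(pair(e, e), pair(b, e))), g(e, b)), b)  →  pair(cons(g(e, b), g(e, b)), b)   [R4 at 1.1.2]
3. pair(cons(g(e, b), g(e, b)), b)  →  pair(cons(e, g(e, b)), b)   [R7 at 1.1]
4. pair(cons(e, g(e, b)), b)  →  pair(cons(e, e), b)   [R7 at 1.2]

Reduce t₂ = pair(cons(e, e), g(pair(e, e), pair(b, pair(g(e, e), cons(b, g(pair(e, e), pair(b, e))))))):
1. pair(cons(e, e), g(pair(e, e), pair(b, pair(g(e, e), cons(b, g(pair(e, e), pair(b, e)))))))  →  pair(cons(e, e), b)   [R4 at 2]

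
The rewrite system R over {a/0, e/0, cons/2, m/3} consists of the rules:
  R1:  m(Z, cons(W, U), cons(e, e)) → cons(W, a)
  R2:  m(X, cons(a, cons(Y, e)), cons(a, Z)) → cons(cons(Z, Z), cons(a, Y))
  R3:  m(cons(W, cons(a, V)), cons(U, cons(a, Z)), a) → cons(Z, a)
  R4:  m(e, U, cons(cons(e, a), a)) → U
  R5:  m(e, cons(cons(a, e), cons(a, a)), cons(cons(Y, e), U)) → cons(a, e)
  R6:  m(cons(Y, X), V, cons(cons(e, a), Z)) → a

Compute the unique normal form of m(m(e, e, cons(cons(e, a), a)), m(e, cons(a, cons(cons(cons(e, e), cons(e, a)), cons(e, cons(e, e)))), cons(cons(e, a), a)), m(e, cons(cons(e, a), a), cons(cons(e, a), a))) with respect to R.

cons(a, cons(cons(cons(e, e), cons(e, a)), cons(e, cons(e, e))))

1. m(m(e, e, cons(cons(e, a), a)), m(e, cons(a, cons(cons(cons(e, e), cons(e, a)), cons(e, cons(e, e)))), cons(cons(e, a), a)), m(e, cons(cons(e, a), a), cons(cons(e, a), a)))  →  m(e, m(e, cons(a, cons(cons(cons(e, e), cons(e, a)), cons(e, cons(e, e)))), cons(cons(e, a), a)), m(e, cons(cons(e, a), a), cons(cons(e, a), a)))   [R4 at 1]
2. m(e, m(e, cons(a, cons(cons(cons(e, e), cons(e, a)), cons(e, cons(e, e)))), cons(cons(e, a), a)), m(e, cons(cons(e, a), a), cons(cons(e, a), a)))  →  m(e, cons(a, cons(cons(cons(e, e), cons(e, a)), cons(e, cons(e, e)))), m(e, cons(cons(e, a), a), cons(cons(e, a), a)))   [R4 at 2]
3. m(e, cons(a, cons(cons(cons(e, e), cons(e, a)), cons(e, cons(e, e)))), m(e, cons(cons(e, a), a), cons(cons(e, a), a)))  →  m(e, cons(a, cons(cons(cons(e, e), cons(e, a)), cons(e, cons(e, e)))), cons(cons(e, a), a))   [R4 at 3]
4. m(e, cons(a, cons(cons(cons(e, e), cons(e, a)), cons(e, cons(e, e)))), cons(cons(e, a), a))  →  cons(a, cons(cons(cons(e, e), cons(e, a)), cons(e, cons(e, e))))   [R4 at ε]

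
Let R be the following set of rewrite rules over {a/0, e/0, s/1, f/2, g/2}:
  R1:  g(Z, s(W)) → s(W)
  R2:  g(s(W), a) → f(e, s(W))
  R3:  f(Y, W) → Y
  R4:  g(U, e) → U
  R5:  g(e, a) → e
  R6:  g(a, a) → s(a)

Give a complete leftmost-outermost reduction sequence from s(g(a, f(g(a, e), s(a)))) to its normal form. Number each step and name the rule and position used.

1. s(g(a, f(g(a, e), s(a))))  →  s(g(a, g(a, e)))   [R3 at 1.2]
2. s(g(a, g(a, e)))  →  s(g(a, a))   [R4 at 1.2]
3. s(g(a, a))  →  s(s(a))   [R6 at 1]

s(s(a))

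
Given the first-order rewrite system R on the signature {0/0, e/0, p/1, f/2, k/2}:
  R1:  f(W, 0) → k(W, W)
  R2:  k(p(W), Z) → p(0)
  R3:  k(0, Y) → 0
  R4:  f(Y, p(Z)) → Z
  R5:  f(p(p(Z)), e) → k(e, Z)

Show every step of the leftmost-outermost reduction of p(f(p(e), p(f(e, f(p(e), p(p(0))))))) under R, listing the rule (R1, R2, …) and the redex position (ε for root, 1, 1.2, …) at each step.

p(0)

1. p(f(p(e), p(f(e, f(p(e), p(p(0)))))))  →  p(f(e, f(p(e), p(p(0)))))   [R4 at 1]
2. p(f(e, f(p(e), p(p(0)))))  →  p(f(e, p(0)))   [R4 at 1.2]
3. p(f(e, p(0)))  →  p(0)   [R4 at 1]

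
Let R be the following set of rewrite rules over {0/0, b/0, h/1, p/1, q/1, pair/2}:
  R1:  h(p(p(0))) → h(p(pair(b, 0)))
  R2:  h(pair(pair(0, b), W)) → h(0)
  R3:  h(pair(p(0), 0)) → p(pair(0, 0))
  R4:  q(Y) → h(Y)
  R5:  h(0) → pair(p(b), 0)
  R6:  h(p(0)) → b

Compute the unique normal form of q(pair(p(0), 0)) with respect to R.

p(pair(0, 0))

1. q(pair(p(0), 0))  →  h(pair(p(0), 0))   [R4 at ε]
2. h(pair(p(0), 0))  →  p(pair(0, 0))   [R3 at ε]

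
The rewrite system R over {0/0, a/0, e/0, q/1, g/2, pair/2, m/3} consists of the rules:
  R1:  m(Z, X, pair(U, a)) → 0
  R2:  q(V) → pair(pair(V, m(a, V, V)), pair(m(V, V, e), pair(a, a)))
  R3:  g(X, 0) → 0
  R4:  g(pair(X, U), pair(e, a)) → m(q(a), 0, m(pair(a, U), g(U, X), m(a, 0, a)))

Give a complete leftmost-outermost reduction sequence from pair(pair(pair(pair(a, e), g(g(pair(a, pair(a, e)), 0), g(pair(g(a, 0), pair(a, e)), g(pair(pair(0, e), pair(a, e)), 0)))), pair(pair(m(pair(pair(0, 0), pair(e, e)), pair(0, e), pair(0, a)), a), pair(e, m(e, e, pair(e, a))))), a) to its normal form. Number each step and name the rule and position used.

1. pair(pair(pair(pair(a, e), g(g(pair(a, pair(a, e)), 0), g(pair(g(a, 0), pair(a, e)), g(pair(pair(0, e), pair(a, e)), 0)))), pair(pair(m(pair(pair(0, 0), pair(e, e)), pair(0, e), pair(0, a)), a), pair(e, m(e, e, pair(e, a))))), a)  →  pair(pair(pair(pair(a, e), g(0, g(pair(g(a, 0), pair(a, e)), g(pair(pair(0, e), pair(a, e)), 0)))), pair(pair(m(pair(pair(0, 0), pair(e, e)), pair(0, e), pair(0, a)), a), pair(e, m(e, e, pair(e, a))))), a)   [R3 at 1.1.2.1]
2. pair(pair(pair(pair(a, e), g(0, g(pair(g(a, 0), pair(a, e)), g(pair(pair(0, e), pair(a, e)), 0)))), pair(pair(m(pair(pair(0, 0), pair(e, e)), pair(0, e), pair(0, a)), a), pair(e, m(e, e, pair(e, a))))), a)  →  pair(pair(pair(pair(a, e), g(0, g(pair(0, pair(a, e)), g(pair(pair(0, e), pair(a, e)), 0)))), pair(pair(m(pair(pair(0, 0), pair(e, e)), pair(0, e), pair(0, a)), a), pair(e, m(e, e, pair(e, a))))), a)   [R3 at 1.1.2.2.1.1]
3. pair(pair(pair(pair(a, e), g(0, g(pair(0, pair(a, e)), g(pair(pair(0, e), pair(a, e)), 0)))), pair(pair(m(pair(pair(0, 0), pair(e, e)), pair(0, e), pair(0, a)), a), pair(e, m(e, e, pair(e, a))))), a)  →  pair(pair(pair(pair(a, e), g(0, g(pair(0, pair(a, e)), 0))), pair(pair(m(pair(pair(0, 0), pair(e, e)), pair(0, e), pair(0, a)), a), pair(e, m(e, e, pair(e, a))))), a)   [R3 at 1.1.2.2.2]
4. pair(pair(pair(pair(a, e), g(0, g(pair(0, pair(a, e)), 0))), pair(pair(m(pair(pair(0, 0), pair(e, e)), pair(0, e), pair(0, a)), a), pair(e, m(e, e, pair(e, a))))), a)  →  pair(pair(pair(pair(a, e), g(0, 0)), pair(pair(m(pair(pair(0, 0), pair(e, e)), pair(0, e), pair(0, a)), a), pair(e, m(e, e, pair(e, a))))), a)   [R3 at 1.1.2.2]
5. pair(pair(pair(pair(a, e), g(0, 0)), pair(pair(m(pair(pair(0, 0), pair(e, e)), pair(0, e), pair(0, a)), a), pair(e, m(e, e, pair(e, a))))), a)  →  pair(pair(pair(pair(a, e), 0), pair(pair(m(pair(pair(0, 0), pair(e, e)), pair(0, e), pair(0, a)), a), pair(e, m(e, e, pair(e, a))))), a)   [R3 at 1.1.2]
6. pair(pair(pair(pair(a, e), 0), pair(pair(m(pair(pair(0, 0), pair(e, e)), pair(0, e), pair(0, a)), a), pair(e, m(e, e, pair(e, a))))), a)  →  pair(pair(pair(pair(a, e), 0), pair(pair(0, a), pair(e, m(e, e, pair(e, a))))), a)   [R1 at 1.2.1.1]
7. pair(pair(pair(pair(a, e), 0), pair(pair(0, a), pair(e, m(e, e, pair(e, a))))), a)  →  pair(pair(pair(pair(a, e), 0), pair(pair(0, a), pair(e, 0))), a)   [R1 at 1.2.2.2]

pair(pair(pair(pair(a, e), 0), pair(pair(0, a), pair(e, 0))), a)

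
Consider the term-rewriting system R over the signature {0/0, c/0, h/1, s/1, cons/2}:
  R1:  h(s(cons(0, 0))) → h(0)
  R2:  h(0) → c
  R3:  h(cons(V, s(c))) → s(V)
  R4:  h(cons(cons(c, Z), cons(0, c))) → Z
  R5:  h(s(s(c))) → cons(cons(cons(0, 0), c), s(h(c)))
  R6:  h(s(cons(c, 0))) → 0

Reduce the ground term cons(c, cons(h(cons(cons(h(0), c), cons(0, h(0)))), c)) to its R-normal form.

cons(c, cons(c, c))

1. cons(c, cons(h(cons(cons(h(0), c), cons(0, h(0)))), c))  →  cons(c, cons(h(cons(cons(c, c), cons(0, h(0)))), c))   [R2 at 2.1.1.1.1]
2. cons(c, cons(h(cons(cons(c, c), cons(0, h(0)))), c))  →  cons(c, cons(h(cons(cons(c, c), cons(0, c))), c))   [R2 at 2.1.1.2.2]
3. cons(c, cons(h(cons(cons(c, c), cons(0, c))), c))  →  cons(c, cons(c, c))   [R4 at 2.1]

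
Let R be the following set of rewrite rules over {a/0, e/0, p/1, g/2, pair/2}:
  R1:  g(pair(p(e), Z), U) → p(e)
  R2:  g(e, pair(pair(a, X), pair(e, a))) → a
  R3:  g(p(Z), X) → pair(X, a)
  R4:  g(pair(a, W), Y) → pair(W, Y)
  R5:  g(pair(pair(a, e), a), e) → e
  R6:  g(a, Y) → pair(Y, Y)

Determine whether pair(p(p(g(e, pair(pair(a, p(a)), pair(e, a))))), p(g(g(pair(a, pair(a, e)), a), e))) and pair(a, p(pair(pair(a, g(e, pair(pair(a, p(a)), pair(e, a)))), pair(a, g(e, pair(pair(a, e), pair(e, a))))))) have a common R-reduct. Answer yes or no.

no — NF(t₁) = pair(p(p(a)), p(e)), NF(t₂) = pair(a, p(pair(pair(a, a), pair(a, a))))

Reduce t₁ = pair(p(p(g(e, pair(pair(a, p(a)), pair(e, a))))), p(g(g(pair(a, pair(a, e)), a), e))):
1. pair(p(p(g(e, pair(pair(a, p(a)), pair(e, a))))), p(g(g(pair(a, pair(a, e)), a), e)))  →  pair(p(p(a)), p(g(g(pair(a, pair(a, e)), a), e)))   [R2 at 1.1.1]
2. pair(p(p(a)), p(g(g(pair(a, pair(a, e)), a), e)))  →  pair(p(p(a)), p(g(pair(pair(a, e), a), e)))   [R4 at 2.1.1]
3. pair(p(p(a)), p(g(pair(pair(a, e), a), e)))  →  pair(p(p(a)), p(e))   [R5 at 2.1]

Reduce t₂ = pair(a, p(pair(pair(a, g(e, pair(pair(a, p(a)), pair(e, a)))), pair(a, g(e, pair(pair(a, e), pair(e, a))))))):
1. pair(a, p(pair(pair(a, g(e, pair(pair(a, p(a)), pair(e, a)))), pair(a, g(e, pair(pair(a, e), pair(e, a)))))))  →  pair(a, p(pair(pair(a, a), pair(a, g(e, pair(pair(a, e), pair(e, a)))))))   [R2 at 2.1.1.2]
2. pair(a, p(pair(pair(a, a), pair(a, g(e, pair(pair(a, e), pair(e, a)))))))  →  pair(a, p(pair(pair(a, a), pair(a, a))))   [R2 at 2.1.2.2]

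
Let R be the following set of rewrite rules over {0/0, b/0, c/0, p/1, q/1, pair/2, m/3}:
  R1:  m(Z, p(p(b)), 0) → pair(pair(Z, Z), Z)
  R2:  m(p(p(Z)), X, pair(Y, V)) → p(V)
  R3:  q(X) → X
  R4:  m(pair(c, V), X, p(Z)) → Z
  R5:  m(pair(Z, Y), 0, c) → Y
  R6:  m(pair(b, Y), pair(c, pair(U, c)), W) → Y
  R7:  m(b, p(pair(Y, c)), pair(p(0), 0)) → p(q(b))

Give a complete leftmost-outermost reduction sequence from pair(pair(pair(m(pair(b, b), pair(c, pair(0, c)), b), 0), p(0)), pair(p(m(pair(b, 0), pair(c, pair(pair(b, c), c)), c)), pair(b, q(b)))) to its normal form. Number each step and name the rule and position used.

pair(pair(pair(b, 0), p(0)), pair(p(0), pair(b, b)))

1. pair(pair(pair(m(pair(b, b), pair(c, pair(0, c)), b), 0), p(0)), pair(p(m(pair(b, 0), pair(c, pair(pair(b, c), c)), c)), pair(b, q(b))))  →  pair(pair(pair(b, 0), p(0)), pair(p(m(pair(b, 0), pair(c, pair(pair(b, c), c)), c)), pair(b, q(b))))   [R6 at 1.1.1]
2. pair(pair(pair(b, 0), p(0)), pair(p(m(pair(b, 0), pair(c, pair(pair(b, c), c)), c)), pair(b, q(b))))  →  pair(pair(pair(b, 0), p(0)), pair(p(0), pair(b, q(b))))   [R6 at 2.1.1]
3. pair(pair(pair(b, 0), p(0)), pair(p(0), pair(b, q(b))))  →  pair(pair(pair(b, 0), p(0)), pair(p(0), pair(b, b)))   [R3 at 2.2.2]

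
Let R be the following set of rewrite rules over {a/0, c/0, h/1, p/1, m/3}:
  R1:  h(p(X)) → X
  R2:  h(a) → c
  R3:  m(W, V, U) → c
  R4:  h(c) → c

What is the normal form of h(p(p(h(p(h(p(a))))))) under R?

1. h(p(p(h(p(h(p(a)))))))  →  p(h(p(h(p(a)))))   [R1 at ε]
2. p(h(p(h(p(a)))))  →  p(h(p(a)))   [R1 at 1]
3. p(h(p(a)))  →  p(a)   [R1 at 1]

p(a)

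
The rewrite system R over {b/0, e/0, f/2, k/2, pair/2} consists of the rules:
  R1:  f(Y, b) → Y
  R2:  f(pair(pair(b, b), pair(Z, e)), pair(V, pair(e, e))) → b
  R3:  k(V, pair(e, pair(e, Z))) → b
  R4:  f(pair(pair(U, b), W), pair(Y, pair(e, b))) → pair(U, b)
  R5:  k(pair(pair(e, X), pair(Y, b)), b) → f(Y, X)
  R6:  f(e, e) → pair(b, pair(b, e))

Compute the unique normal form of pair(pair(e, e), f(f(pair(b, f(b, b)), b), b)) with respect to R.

1. pair(pair(e, e), f(f(pair(b, f(b, b)), b), b))  →  pair(pair(e, e), f(pair(b, f(b, b)), b))   [R1 at 2]
2. pair(pair(e, e), f(pair(b, f(b, b)), b))  →  pair(pair(e, e), pair(b, f(b, b)))   [R1 at 2]
3. pair(pair(e, e), pair(b, f(b, b)))  →  pair(pair(e, e), pair(b, b))   [R1 at 2.2]

pair(pair(e, e), pair(b, b))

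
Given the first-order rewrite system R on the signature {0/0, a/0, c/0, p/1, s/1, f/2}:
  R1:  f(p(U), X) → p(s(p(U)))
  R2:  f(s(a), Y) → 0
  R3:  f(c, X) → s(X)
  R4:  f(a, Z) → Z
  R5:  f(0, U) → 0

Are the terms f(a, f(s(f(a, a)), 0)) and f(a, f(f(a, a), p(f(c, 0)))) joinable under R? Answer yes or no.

no — NF(t₁) = 0, NF(t₂) = p(s(0))

Reduce t₁ = f(a, f(s(f(a, a)), 0)):
1. f(a, f(s(f(a, a)), 0))  →  f(s(f(a, a)), 0)   [R4 at ε]
2. f(s(f(a, a)), 0)  →  f(s(a), 0)   [R4 at 1.1]
3. f(s(a), 0)  →  0   [R2 at ε]

Reduce t₂ = f(a, f(f(a, a), p(f(c, 0)))):
1. f(a, f(f(a, a), p(f(c, 0))))  →  f(f(a, a), p(f(c, 0)))   [R4 at ε]
2. f(f(a, a), p(f(c, 0)))  →  f(a, p(f(c, 0)))   [R4 at 1]
3. f(a, p(f(c, 0)))  →  p(f(c, 0))   [R4 at ε]
4. p(f(c, 0))  →  p(s(0))   [R3 at 1]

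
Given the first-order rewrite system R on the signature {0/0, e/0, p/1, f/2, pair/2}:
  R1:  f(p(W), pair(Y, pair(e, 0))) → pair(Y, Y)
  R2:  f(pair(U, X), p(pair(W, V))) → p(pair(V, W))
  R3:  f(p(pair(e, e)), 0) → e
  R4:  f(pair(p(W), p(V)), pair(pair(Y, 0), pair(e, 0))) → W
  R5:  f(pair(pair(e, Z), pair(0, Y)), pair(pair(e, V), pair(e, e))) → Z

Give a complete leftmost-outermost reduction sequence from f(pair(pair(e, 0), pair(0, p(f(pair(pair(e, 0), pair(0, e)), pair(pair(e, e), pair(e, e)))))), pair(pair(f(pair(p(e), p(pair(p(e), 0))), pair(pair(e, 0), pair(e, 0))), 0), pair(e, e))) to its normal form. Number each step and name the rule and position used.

1. f(pair(pair(e, 0), pair(0, p(f(pair(pair(e, 0), pair(0, e)), pair(pair(e, e), pair(e, e)))))), pair(pair(f(pair(p(e), p(pair(p(e), 0))), pair(pair(e, 0), pair(e, 0))), 0), pair(e, e)))  →  f(pair(pair(e, 0), pair(0, p(0))), pair(pair(f(pair(p(e), p(pair(p(e), 0))), pair(pair(e, 0), pair(e, 0))), 0), pair(e, e)))   [R5 at 1.2.2.1]
2. f(pair(pair(e, 0), pair(0, p(0))), pair(pair(f(pair(p(e), p(pair(p(e), 0))), pair(pair(e, 0), pair(e, 0))), 0), pair(e, e)))  →  f(pair(pair(e, 0), pair(0, p(0))), pair(pair(e, 0), pair(e, e)))   [R4 at 2.1.1]
3. f(pair(pair(e, 0), pair(0, p(0))), pair(pair(e, 0), pair(e, e)))  →  0   [R5 at ε]

0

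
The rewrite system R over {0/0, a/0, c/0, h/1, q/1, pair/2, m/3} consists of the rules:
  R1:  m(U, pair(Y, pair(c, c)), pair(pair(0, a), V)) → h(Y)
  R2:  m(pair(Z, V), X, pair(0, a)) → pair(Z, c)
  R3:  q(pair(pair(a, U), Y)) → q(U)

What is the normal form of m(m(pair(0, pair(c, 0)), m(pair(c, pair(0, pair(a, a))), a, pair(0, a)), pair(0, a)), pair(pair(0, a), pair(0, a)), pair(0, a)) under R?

1. m(m(pair(0, pair(c, 0)), m(pair(c, pair(0, pair(a, a))), a, pair(0, a)), pair(0, a)), pair(pair(0, a), pair(0, a)), pair(0, a))  →  m(pair(0, c), pair(pair(0, a), pair(0, a)), pair(0, a))   [R2 at 1]
2. m(pair(0, c), pair(pair(0, a), pair(0, a)), pair(0, a))  →  pair(0, c)   [R2 at ε]

pair(0, c)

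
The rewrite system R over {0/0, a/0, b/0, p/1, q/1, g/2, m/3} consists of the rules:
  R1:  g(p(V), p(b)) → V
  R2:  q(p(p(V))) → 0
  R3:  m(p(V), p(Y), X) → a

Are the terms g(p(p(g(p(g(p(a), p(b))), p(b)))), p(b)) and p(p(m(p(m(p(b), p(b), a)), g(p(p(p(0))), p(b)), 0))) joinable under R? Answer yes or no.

Reduce t₁ = g(p(p(g(p(g(p(a), p(b))), p(b)))), p(b)):
1. g(p(p(g(p(g(p(a), p(b))), p(b)))), p(b))  →  p(g(p(g(p(a), p(b))), p(b)))   [R1 at ε]
2. p(g(p(g(p(a), p(b))), p(b)))  →  p(g(p(a), p(b)))   [R1 at 1]
3. p(g(p(a), p(b)))  →  p(a)   [R1 at 1]

Reduce t₂ = p(p(m(p(m(p(b), p(b), a)), g(p(p(p(0))), p(b)), 0))):
1. p(p(m(p(m(p(b), p(b), a)), g(p(p(p(0))), p(b)), 0)))  →  p(p(m(p(a), g(p(p(p(0))), p(b)), 0)))   [R3 at 1.1.1.1]
2. p(p(m(p(a), g(p(p(p(0))), p(b)), 0)))  →  p(p(m(p(a), p(p(0)), 0)))   [R1 at 1.1.2]
3. p(p(m(p(a), p(p(0)), 0)))  →  p(p(a))   [R3 at 1.1]

no — NF(t₁) = p(a), NF(t₂) = p(p(a))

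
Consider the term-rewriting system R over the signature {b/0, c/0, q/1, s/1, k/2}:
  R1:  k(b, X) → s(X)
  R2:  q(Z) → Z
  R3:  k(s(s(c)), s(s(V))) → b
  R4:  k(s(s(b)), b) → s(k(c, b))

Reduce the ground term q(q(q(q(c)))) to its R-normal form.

c

1. q(q(q(q(c))))  →  q(q(q(c)))   [R2 at ε]
2. q(q(q(c)))  →  q(q(c))   [R2 at ε]
3. q(q(c))  →  q(c)   [R2 at ε]
4. q(c)  →  c   [R2 at ε]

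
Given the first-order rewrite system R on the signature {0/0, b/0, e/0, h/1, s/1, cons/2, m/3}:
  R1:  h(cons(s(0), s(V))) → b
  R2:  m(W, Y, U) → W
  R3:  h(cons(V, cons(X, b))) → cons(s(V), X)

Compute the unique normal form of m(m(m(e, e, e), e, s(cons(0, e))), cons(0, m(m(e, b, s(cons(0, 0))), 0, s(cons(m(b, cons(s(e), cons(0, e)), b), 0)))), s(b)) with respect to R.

1. m(m(m(e, e, e), e, s(cons(0, e))), cons(0, m(m(e, b, s(cons(0, 0))), 0, s(cons(m(b, cons(s(e), cons(0, e)), b), 0)))), s(b))  →  m(m(e, e, e), e, s(cons(0, e)))   [R2 at ε]
2. m(m(e, e, e), e, s(cons(0, e)))  →  m(e, e, e)   [R2 at ε]
3. m(e, e, e)  →  e   [R2 at ε]

e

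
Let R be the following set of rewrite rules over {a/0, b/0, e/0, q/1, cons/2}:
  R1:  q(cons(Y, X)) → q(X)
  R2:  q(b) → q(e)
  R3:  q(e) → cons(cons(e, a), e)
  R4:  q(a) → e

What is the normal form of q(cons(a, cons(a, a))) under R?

1. q(cons(a, cons(a, a)))  →  q(cons(a, a))   [R1 at ε]
2. q(cons(a, a))  →  q(a)   [R1 at ε]
3. q(a)  →  e   [R4 at ε]

e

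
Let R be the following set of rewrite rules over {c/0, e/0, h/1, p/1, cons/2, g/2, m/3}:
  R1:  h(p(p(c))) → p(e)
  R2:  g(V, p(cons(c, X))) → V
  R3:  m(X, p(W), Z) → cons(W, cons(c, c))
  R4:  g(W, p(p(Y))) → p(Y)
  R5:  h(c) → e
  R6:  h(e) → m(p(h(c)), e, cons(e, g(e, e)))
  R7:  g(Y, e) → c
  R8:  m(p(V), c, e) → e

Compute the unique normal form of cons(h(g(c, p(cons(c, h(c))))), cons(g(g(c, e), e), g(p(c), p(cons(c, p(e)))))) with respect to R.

1. cons(h(g(c, p(cons(c, h(c))))), cons(g(g(c, e), e), g(p(c), p(cons(c, p(e))))))  →  cons(h(c), cons(g(g(c, e), e), g(p(c), p(cons(c, p(e))))))   [R2 at 1.1]
2. cons(h(c), cons(g(g(c, e), e), g(p(c), p(cons(c, p(e))))))  →  cons(e, cons(g(g(c, e), e), g(p(c), p(cons(c, p(e))))))   [R5 at 1]
3. cons(e, cons(g(g(c, e), e), g(p(c), p(cons(c, p(e))))))  →  cons(e, cons(c, g(p(c), p(cons(c, p(e))))))   [R7 at 2.1]
4. cons(e, cons(c, g(p(c), p(cons(c, p(e))))))  →  cons(e, cons(c, p(c)))   [R2 at 2.2]

cons(e, cons(c, p(c)))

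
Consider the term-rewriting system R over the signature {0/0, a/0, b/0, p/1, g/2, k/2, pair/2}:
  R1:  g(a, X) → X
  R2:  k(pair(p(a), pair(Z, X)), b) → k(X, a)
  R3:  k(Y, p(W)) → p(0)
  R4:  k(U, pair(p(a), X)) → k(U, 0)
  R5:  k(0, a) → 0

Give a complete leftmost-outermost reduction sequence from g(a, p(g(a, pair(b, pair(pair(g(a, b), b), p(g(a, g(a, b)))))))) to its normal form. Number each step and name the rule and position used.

1. g(a, p(g(a, pair(b, pair(pair(g(a, b), b), p(g(a, g(a, b))))))))  →  p(g(a, pair(b, pair(pair(g(a, b), b), p(g(a, g(a, b)))))))   [R1 at ε]
2. p(g(a, pair(b, pair(pair(g(a, b), b), p(g(a, g(a, b)))))))  →  p(pair(b, pair(pair(g(a, b), b), p(g(a, g(a, b))))))   [R1 at 1]
3. p(pair(b, pair(pair(g(a, b), b), p(g(a, g(a, b))))))  →  p(pair(b, pair(pair(b, b), p(g(a, g(a, b))))))   [R1 at 1.2.1.1]
4. p(pair(b, pair(pair(b, b), p(g(a, g(a, b))))))  →  p(pair(b, pair(pair(b, b), p(g(a, b)))))   [R1 at 1.2.2.1]
5. p(pair(b, pair(pair(b, b), p(g(a, b)))))  →  p(pair(b, pair(pair(b, b), p(b))))   [R1 at 1.2.2.1]

p(pair(b, pair(pair(b, b), p(b))))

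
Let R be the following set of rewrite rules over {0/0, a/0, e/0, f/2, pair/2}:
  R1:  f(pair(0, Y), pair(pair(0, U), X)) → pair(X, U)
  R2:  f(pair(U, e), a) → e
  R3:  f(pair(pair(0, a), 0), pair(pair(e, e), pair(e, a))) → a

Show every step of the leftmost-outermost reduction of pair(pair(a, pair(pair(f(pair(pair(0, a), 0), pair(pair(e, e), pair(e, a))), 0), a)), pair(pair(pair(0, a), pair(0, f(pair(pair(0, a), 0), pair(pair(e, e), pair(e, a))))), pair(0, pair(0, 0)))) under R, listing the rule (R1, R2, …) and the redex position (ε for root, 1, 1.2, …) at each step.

pair(pair(a, pair(pair(a, 0), a)), pair(pair(pair(0, a), pair(0, a)), pair(0, pair(0, 0))))

1. pair(pair(a, pair(pair(f(pair(pair(0, a), 0), pair(pair(e, e), pair(e, a))), 0), a)), pair(pair(pair(0, a), pair(0, f(pair(pair(0, a), 0), pair(pair(e, e), pair(e, a))))), pair(0, pair(0, 0))))  →  pair(pair(a, pair(pair(a, 0), a)), pair(pair(pair(0, a), pair(0, f(pair(pair(0, a), 0), pair(pair(e, e), pair(e, a))))), pair(0, pair(0, 0))))   [R3 at 1.2.1.1]
2. pair(pair(a, pair(pair(a, 0), a)), pair(pair(pair(0, a), pair(0, f(pair(pair(0, a), 0), pair(pair(e, e), pair(e, a))))), pair(0, pair(0, 0))))  →  pair(pair(a, pair(pair(a, 0), a)), pair(pair(pair(0, a), pair(0, a)), pair(0, pair(0, 0))))   [R3 at 2.1.2.2]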